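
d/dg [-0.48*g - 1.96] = -0.480000000000000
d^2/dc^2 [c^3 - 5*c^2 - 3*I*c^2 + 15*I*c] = 6*c - 10 - 6*I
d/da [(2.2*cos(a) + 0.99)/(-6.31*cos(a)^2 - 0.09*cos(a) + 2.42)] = (13.882*sin(a)^2 - 12.4938*cos(a) - 19.2951)*sin(a)/(6.31*cos(a)^2 + 0.09*cos(a) - 2.42)^2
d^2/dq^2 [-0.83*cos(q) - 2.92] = 0.83*cos(q)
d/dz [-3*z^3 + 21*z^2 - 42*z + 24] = -9*z^2 + 42*z - 42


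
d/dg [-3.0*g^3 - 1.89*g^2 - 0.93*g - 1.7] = -9.0*g^2 - 3.78*g - 0.93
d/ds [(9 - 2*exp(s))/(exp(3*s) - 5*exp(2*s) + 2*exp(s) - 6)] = (4*exp(3*s) - 37*exp(2*s) + 90*exp(s) - 6)*exp(s)/(exp(6*s) - 10*exp(5*s) + 29*exp(4*s) - 32*exp(3*s) + 64*exp(2*s) - 24*exp(s) + 36)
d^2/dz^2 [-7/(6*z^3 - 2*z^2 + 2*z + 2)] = 7*((9*z - 1)*(3*z^3 - z^2 + z + 1) - (9*z^2 - 2*z + 1)^2)/(3*z^3 - z^2 + z + 1)^3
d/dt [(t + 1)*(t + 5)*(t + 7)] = 3*t^2 + 26*t + 47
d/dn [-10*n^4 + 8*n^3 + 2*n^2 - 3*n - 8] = -40*n^3 + 24*n^2 + 4*n - 3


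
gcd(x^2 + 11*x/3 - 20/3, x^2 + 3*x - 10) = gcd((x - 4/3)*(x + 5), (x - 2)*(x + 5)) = x + 5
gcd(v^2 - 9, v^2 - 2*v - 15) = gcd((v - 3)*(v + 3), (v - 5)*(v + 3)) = v + 3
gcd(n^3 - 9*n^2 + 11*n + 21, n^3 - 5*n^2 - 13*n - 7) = n^2 - 6*n - 7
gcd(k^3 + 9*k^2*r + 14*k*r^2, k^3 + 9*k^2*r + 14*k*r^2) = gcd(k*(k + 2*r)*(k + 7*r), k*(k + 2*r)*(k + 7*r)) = k^3 + 9*k^2*r + 14*k*r^2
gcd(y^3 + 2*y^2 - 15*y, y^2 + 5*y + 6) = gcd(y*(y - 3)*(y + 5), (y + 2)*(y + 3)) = 1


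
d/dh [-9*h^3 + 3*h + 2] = 3 - 27*h^2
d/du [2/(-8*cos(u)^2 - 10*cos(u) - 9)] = -4*(8*cos(u) + 5)*sin(u)/(8*cos(u)^2 + 10*cos(u) + 9)^2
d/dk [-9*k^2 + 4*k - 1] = 4 - 18*k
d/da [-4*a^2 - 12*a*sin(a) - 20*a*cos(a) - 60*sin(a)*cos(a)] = 20*a*sin(a) - 12*a*cos(a) - 8*a - 12*sin(a) - 20*cos(a) - 60*cos(2*a)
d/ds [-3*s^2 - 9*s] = -6*s - 9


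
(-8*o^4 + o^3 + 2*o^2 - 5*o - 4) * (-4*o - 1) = 32*o^5 + 4*o^4 - 9*o^3 + 18*o^2 + 21*o + 4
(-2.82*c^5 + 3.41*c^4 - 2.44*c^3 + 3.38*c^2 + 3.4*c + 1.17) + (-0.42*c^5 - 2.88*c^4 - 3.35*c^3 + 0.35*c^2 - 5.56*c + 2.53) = -3.24*c^5 + 0.53*c^4 - 5.79*c^3 + 3.73*c^2 - 2.16*c + 3.7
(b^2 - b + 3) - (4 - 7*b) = b^2 + 6*b - 1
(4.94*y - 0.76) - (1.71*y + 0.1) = 3.23*y - 0.86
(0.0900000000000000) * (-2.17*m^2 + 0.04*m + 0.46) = -0.1953*m^2 + 0.0036*m + 0.0414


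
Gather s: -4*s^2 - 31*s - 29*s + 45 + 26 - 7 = -4*s^2 - 60*s + 64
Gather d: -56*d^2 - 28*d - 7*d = -56*d^2 - 35*d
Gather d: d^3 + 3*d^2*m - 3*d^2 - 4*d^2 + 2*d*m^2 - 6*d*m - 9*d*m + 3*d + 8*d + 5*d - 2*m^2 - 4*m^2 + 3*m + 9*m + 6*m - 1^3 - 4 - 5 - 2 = d^3 + d^2*(3*m - 7) + d*(2*m^2 - 15*m + 16) - 6*m^2 + 18*m - 12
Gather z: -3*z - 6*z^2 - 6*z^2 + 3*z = -12*z^2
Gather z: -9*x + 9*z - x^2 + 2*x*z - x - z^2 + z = -x^2 - 10*x - z^2 + z*(2*x + 10)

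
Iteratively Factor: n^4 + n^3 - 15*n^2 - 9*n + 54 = (n - 2)*(n^3 + 3*n^2 - 9*n - 27) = (n - 3)*(n - 2)*(n^2 + 6*n + 9) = (n - 3)*(n - 2)*(n + 3)*(n + 3)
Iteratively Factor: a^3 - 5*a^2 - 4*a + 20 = (a + 2)*(a^2 - 7*a + 10) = (a - 5)*(a + 2)*(a - 2)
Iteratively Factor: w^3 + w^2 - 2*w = (w)*(w^2 + w - 2) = w*(w - 1)*(w + 2)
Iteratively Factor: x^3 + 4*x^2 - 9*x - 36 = (x + 3)*(x^2 + x - 12) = (x + 3)*(x + 4)*(x - 3)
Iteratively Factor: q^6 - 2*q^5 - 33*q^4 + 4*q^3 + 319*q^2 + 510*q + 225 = (q + 1)*(q^5 - 3*q^4 - 30*q^3 + 34*q^2 + 285*q + 225) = (q + 1)*(q + 3)*(q^4 - 6*q^3 - 12*q^2 + 70*q + 75) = (q - 5)*(q + 1)*(q + 3)*(q^3 - q^2 - 17*q - 15) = (q - 5)*(q + 1)*(q + 3)^2*(q^2 - 4*q - 5) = (q - 5)^2*(q + 1)*(q + 3)^2*(q + 1)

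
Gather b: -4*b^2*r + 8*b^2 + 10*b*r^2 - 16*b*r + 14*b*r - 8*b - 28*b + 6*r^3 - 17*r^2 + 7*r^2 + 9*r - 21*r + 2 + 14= b^2*(8 - 4*r) + b*(10*r^2 - 2*r - 36) + 6*r^3 - 10*r^2 - 12*r + 16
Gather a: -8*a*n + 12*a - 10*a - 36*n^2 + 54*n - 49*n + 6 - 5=a*(2 - 8*n) - 36*n^2 + 5*n + 1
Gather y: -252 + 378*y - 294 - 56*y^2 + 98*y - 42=-56*y^2 + 476*y - 588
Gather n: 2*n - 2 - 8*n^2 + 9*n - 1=-8*n^2 + 11*n - 3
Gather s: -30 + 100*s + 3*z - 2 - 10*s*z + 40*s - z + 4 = s*(140 - 10*z) + 2*z - 28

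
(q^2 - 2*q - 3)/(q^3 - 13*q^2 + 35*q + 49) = (q - 3)/(q^2 - 14*q + 49)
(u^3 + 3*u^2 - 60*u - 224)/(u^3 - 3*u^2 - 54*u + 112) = (u + 4)/(u - 2)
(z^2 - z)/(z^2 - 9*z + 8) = z/(z - 8)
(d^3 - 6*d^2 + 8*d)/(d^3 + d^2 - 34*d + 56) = d/(d + 7)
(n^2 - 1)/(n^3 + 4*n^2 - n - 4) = 1/(n + 4)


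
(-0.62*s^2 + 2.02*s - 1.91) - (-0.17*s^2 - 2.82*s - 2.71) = -0.45*s^2 + 4.84*s + 0.8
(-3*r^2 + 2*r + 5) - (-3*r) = -3*r^2 + 5*r + 5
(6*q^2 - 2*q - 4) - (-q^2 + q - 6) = 7*q^2 - 3*q + 2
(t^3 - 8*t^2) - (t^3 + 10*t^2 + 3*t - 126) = -18*t^2 - 3*t + 126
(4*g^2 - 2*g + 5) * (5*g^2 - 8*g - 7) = 20*g^4 - 42*g^3 + 13*g^2 - 26*g - 35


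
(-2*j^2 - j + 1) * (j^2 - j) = -2*j^4 + j^3 + 2*j^2 - j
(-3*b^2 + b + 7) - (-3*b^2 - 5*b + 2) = 6*b + 5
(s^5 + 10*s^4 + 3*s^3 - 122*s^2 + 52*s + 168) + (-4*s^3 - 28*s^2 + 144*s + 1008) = s^5 + 10*s^4 - s^3 - 150*s^2 + 196*s + 1176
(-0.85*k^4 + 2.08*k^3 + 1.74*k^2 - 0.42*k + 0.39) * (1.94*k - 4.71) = -1.649*k^5 + 8.0387*k^4 - 6.4212*k^3 - 9.0102*k^2 + 2.7348*k - 1.8369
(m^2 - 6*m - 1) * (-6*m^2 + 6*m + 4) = -6*m^4 + 42*m^3 - 26*m^2 - 30*m - 4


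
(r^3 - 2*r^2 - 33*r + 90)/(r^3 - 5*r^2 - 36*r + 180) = (r - 3)/(r - 6)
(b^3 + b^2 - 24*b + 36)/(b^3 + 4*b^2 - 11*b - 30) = (b^2 + 4*b - 12)/(b^2 + 7*b + 10)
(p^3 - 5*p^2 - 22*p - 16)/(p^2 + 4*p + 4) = (p^2 - 7*p - 8)/(p + 2)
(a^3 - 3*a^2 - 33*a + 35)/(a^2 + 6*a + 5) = (a^2 - 8*a + 7)/(a + 1)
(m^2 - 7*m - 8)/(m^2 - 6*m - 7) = (m - 8)/(m - 7)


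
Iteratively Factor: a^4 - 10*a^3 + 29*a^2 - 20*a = (a - 5)*(a^3 - 5*a^2 + 4*a) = (a - 5)*(a - 4)*(a^2 - a) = (a - 5)*(a - 4)*(a - 1)*(a)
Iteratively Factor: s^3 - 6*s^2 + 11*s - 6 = (s - 1)*(s^2 - 5*s + 6) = (s - 2)*(s - 1)*(s - 3)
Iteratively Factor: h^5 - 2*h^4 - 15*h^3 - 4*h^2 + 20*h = (h + 2)*(h^4 - 4*h^3 - 7*h^2 + 10*h) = (h + 2)^2*(h^3 - 6*h^2 + 5*h) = (h - 1)*(h + 2)^2*(h^2 - 5*h) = (h - 5)*(h - 1)*(h + 2)^2*(h)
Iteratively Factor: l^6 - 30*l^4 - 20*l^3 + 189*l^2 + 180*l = (l - 5)*(l^5 + 5*l^4 - 5*l^3 - 45*l^2 - 36*l) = (l - 5)*(l + 4)*(l^4 + l^3 - 9*l^2 - 9*l) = l*(l - 5)*(l + 4)*(l^3 + l^2 - 9*l - 9) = l*(l - 5)*(l + 3)*(l + 4)*(l^2 - 2*l - 3) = l*(l - 5)*(l - 3)*(l + 3)*(l + 4)*(l + 1)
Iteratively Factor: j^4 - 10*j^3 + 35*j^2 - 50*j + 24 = (j - 1)*(j^3 - 9*j^2 + 26*j - 24) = (j - 2)*(j - 1)*(j^2 - 7*j + 12) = (j - 4)*(j - 2)*(j - 1)*(j - 3)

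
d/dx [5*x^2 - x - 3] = 10*x - 1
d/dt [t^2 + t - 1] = 2*t + 1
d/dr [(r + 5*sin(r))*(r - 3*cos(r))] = (r + 5*sin(r))*(3*sin(r) + 1) + (r - 3*cos(r))*(5*cos(r) + 1)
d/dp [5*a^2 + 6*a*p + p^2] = 6*a + 2*p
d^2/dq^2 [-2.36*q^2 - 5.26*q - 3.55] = -4.72000000000000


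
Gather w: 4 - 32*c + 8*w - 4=-32*c + 8*w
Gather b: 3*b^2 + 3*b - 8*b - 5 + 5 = 3*b^2 - 5*b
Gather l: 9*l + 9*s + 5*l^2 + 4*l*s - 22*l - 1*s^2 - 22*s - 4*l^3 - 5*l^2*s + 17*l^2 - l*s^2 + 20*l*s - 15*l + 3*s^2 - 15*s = -4*l^3 + l^2*(22 - 5*s) + l*(-s^2 + 24*s - 28) + 2*s^2 - 28*s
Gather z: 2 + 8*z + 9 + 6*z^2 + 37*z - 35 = 6*z^2 + 45*z - 24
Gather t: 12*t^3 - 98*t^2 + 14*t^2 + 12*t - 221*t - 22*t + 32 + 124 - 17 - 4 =12*t^3 - 84*t^2 - 231*t + 135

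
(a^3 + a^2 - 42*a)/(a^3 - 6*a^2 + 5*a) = (a^2 + a - 42)/(a^2 - 6*a + 5)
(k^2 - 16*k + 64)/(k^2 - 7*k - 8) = (k - 8)/(k + 1)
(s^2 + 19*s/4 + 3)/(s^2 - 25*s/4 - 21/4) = (s + 4)/(s - 7)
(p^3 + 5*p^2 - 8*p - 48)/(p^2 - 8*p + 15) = (p^2 + 8*p + 16)/(p - 5)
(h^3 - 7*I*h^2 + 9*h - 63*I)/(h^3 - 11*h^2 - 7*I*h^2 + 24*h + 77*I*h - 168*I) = (h^2 + 9)/(h^2 - 11*h + 24)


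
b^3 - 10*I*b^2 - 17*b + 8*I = (b - 8*I)*(b - I)^2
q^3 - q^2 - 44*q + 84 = (q - 6)*(q - 2)*(q + 7)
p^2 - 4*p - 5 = (p - 5)*(p + 1)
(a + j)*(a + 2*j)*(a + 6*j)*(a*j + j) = a^4*j + 9*a^3*j^2 + a^3*j + 20*a^2*j^3 + 9*a^2*j^2 + 12*a*j^4 + 20*a*j^3 + 12*j^4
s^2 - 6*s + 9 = (s - 3)^2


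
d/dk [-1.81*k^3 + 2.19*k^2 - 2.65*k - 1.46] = -5.43*k^2 + 4.38*k - 2.65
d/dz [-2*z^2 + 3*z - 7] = 3 - 4*z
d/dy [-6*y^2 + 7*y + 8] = 7 - 12*y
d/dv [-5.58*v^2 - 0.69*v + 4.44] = -11.16*v - 0.69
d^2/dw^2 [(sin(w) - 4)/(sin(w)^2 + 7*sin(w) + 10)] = (-sin(w)^5 + 23*sin(w)^4 + 146*sin(w)^3 + 82*sin(w)^2 - 608*sin(w) - 452)/(sin(w)^2 + 7*sin(w) + 10)^3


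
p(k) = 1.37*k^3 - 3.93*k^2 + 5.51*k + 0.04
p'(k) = 4.11*k^2 - 7.86*k + 5.51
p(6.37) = 229.78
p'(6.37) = 122.21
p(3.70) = 36.02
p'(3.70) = 32.69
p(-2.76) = -73.91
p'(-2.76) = 58.51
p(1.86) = 5.51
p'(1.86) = 5.11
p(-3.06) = -92.87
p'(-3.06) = 68.05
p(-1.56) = -23.32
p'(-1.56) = 27.77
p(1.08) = 3.13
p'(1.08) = 1.82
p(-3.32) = -111.71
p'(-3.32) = 76.91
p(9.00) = 730.03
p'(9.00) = 267.68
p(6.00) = 187.54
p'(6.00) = 106.31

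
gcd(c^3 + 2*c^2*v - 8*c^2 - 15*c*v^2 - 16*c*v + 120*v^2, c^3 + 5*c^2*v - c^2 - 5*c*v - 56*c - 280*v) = c^2 + 5*c*v - 8*c - 40*v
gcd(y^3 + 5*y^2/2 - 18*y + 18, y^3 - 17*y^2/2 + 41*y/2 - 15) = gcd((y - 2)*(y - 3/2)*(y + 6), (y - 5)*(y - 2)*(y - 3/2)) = y^2 - 7*y/2 + 3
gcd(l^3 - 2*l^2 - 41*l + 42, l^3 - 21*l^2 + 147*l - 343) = l - 7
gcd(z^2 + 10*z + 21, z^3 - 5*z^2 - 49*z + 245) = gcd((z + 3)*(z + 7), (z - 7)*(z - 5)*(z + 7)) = z + 7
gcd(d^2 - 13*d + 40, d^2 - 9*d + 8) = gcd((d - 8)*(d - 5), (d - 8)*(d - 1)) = d - 8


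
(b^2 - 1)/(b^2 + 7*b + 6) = (b - 1)/(b + 6)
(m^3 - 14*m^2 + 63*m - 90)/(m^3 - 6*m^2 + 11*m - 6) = (m^2 - 11*m + 30)/(m^2 - 3*m + 2)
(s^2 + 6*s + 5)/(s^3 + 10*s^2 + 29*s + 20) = 1/(s + 4)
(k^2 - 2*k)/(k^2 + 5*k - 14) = k/(k + 7)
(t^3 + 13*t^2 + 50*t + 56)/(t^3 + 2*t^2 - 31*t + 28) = (t^2 + 6*t + 8)/(t^2 - 5*t + 4)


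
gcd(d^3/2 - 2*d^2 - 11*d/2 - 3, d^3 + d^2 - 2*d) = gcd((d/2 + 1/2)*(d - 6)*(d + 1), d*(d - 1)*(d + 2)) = 1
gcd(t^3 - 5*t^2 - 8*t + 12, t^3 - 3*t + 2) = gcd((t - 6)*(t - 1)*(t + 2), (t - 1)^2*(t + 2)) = t^2 + t - 2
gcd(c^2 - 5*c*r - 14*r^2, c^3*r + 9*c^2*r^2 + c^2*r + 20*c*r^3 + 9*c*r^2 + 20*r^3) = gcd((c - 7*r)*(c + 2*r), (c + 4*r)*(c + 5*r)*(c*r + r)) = 1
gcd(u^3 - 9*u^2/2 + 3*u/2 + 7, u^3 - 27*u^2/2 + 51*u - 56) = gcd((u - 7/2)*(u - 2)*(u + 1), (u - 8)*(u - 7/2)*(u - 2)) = u^2 - 11*u/2 + 7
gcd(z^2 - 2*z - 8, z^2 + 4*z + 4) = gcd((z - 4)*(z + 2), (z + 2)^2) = z + 2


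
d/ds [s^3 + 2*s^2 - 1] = s*(3*s + 4)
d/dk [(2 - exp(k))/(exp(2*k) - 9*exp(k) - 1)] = ((exp(k) - 2)*(2*exp(k) - 9) - exp(2*k) + 9*exp(k) + 1)*exp(k)/(-exp(2*k) + 9*exp(k) + 1)^2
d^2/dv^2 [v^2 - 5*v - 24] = 2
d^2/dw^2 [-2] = 0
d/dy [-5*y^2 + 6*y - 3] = 6 - 10*y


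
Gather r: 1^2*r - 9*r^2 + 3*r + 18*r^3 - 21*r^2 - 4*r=18*r^3 - 30*r^2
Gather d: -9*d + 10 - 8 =2 - 9*d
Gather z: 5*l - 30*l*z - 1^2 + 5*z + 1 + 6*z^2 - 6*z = 5*l + 6*z^2 + z*(-30*l - 1)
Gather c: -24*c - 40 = -24*c - 40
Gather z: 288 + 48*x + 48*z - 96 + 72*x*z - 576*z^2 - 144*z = 48*x - 576*z^2 + z*(72*x - 96) + 192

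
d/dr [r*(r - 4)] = 2*r - 4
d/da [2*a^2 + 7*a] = 4*a + 7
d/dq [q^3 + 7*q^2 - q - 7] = 3*q^2 + 14*q - 1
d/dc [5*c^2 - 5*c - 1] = 10*c - 5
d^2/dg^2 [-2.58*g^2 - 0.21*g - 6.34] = -5.16000000000000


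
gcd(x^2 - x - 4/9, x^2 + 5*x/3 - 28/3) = 1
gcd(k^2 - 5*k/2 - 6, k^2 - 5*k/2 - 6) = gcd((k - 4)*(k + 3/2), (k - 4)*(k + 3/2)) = k^2 - 5*k/2 - 6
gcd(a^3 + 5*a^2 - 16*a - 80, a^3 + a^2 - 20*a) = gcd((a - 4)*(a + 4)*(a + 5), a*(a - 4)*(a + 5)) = a^2 + a - 20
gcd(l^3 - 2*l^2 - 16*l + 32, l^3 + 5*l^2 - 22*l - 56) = l - 4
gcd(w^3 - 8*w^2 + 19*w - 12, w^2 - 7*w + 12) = w^2 - 7*w + 12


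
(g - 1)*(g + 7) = g^2 + 6*g - 7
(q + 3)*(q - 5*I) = q^2 + 3*q - 5*I*q - 15*I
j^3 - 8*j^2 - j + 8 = (j - 8)*(j - 1)*(j + 1)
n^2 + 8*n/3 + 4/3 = (n + 2/3)*(n + 2)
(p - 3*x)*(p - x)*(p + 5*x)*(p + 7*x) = p^4 + 8*p^3*x - 10*p^2*x^2 - 104*p*x^3 + 105*x^4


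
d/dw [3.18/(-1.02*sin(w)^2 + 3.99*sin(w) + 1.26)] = (6.4872*sin(w) - 12.6882)*cos(w)/(-1.02*sin(w)^2 + 3.99*sin(w) + 1.26)^2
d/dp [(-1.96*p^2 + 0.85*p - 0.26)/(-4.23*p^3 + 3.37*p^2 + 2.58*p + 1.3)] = (-8.2908*p^4 + 7.191*p^3 - 11.2207*p^2 - 3.3436*p + 1.7758)/(17.8929*p^6 - 28.5102*p^5 - 10.4699*p^4 + 6.3912*p^3 + 15.4184*p^2 + 6.708*p + 1.69)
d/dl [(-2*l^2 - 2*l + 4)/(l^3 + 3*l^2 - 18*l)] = 2*(l^4 + 2*l^3 + 15*l^2 - 12*l + 36)/(l^2*(l^4 + 6*l^3 - 27*l^2 - 108*l + 324))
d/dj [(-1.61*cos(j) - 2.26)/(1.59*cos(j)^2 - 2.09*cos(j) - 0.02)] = (-2.5599*cos(j)^2 - 7.1868*cos(j) + 4.6912)*sin(j)/(2.5281*cos(j)^4 - 6.6462*cos(j)^3 + 4.3045*cos(j)^2 + 0.0836*cos(j) + 0.0004)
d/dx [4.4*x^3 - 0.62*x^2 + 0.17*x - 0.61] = 13.2*x^2 - 1.24*x + 0.17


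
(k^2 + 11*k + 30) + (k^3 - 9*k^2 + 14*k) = k^3 - 8*k^2 + 25*k + 30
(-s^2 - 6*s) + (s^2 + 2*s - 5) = -4*s - 5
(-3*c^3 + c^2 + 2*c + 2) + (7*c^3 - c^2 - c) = 4*c^3 + c + 2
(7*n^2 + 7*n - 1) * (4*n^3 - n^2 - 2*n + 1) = 28*n^5 + 21*n^4 - 25*n^3 - 6*n^2 + 9*n - 1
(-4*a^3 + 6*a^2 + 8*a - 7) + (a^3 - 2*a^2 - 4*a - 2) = -3*a^3 + 4*a^2 + 4*a - 9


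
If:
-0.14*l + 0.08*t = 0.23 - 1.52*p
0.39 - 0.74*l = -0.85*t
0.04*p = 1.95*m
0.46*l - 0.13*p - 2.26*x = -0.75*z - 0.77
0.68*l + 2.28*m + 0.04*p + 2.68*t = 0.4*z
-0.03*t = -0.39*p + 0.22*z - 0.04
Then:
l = 0.47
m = 0.00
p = 0.20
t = -0.05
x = 0.60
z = 0.54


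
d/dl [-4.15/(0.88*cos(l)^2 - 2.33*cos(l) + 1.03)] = (9.6695 - 7.304*cos(l))*sin(l)/(0.88*cos(l)^2 - 2.33*cos(l) + 1.03)^2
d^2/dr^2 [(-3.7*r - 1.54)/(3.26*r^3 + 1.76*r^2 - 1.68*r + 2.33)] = (-235.93272*r^5 - 323.772768*r^4 - 204.825024*r^3 + 359.237328*r^2 + 188.543784*r - 25.029088)/(34.645976*r^9 + 56.113728*r^8 - 23.268576*r^7 + 21.903692*r^6 + 92.202816*r^5 - 40.011168*r^4 + 7.01694600000001*r^3 + 48.393168*r^2 - 27.361656*r + 12.649337)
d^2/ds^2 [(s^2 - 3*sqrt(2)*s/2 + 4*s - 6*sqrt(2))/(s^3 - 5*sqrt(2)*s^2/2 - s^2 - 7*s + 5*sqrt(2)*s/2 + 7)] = 2*(4*s^6 - 18*sqrt(2)*s^5 + 48*s^5 - 276*sqrt(2)*s^4 + 126*s^4 + 49*sqrt(2)*s^3 + 1084*s^3 - 1668*s^2 - 6*sqrt(2)*s^2 - 2454*s + 1614*sqrt(2)*s - 2218*sqrt(2) + 2030)/(4*s^9 - 30*sqrt(2)*s^8 - 12*s^8 + 78*s^7 + 90*sqrt(2)*s^7 - 202*s^6 + 205*sqrt(2)*s^6 - 855*sqrt(2)*s^5 - 264*s^5 - 585*sqrt(2)*s^4 + 1320*s^4 - 2758*s^3 + 4115*sqrt(2)*s^3 - 4410*sqrt(2)*s^2 + 4578*s^2 - 4116*s + 1470*sqrt(2)*s + 1372)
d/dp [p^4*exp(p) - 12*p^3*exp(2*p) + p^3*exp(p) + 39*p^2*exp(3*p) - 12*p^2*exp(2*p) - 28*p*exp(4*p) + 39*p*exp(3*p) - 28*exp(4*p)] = (p^4 - 24*p^3*exp(p) + 5*p^3 + 117*p^2*exp(2*p) - 60*p^2*exp(p) + 3*p^2 - 112*p*exp(3*p) + 195*p*exp(2*p) - 24*p*exp(p) - 140*exp(3*p) + 39*exp(2*p))*exp(p)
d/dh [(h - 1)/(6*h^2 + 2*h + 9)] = (-6*h^2 + 12*h + 11)/(36*h^4 + 24*h^3 + 112*h^2 + 36*h + 81)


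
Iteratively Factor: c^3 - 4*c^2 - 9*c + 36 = (c - 4)*(c^2 - 9) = (c - 4)*(c + 3)*(c - 3)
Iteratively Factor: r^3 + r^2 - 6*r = (r - 2)*(r^2 + 3*r) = r*(r - 2)*(r + 3)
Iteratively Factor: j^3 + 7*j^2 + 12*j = (j + 3)*(j^2 + 4*j) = (j + 3)*(j + 4)*(j)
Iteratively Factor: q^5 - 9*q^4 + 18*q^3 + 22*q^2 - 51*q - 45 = (q - 3)*(q^4 - 6*q^3 + 22*q + 15) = (q - 3)*(q + 1)*(q^3 - 7*q^2 + 7*q + 15) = (q - 5)*(q - 3)*(q + 1)*(q^2 - 2*q - 3) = (q - 5)*(q - 3)^2*(q + 1)*(q + 1)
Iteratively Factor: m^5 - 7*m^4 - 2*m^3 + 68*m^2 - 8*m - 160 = (m - 5)*(m^4 - 2*m^3 - 12*m^2 + 8*m + 32) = (m - 5)*(m - 4)*(m^3 + 2*m^2 - 4*m - 8) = (m - 5)*(m - 4)*(m + 2)*(m^2 - 4) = (m - 5)*(m - 4)*(m + 2)^2*(m - 2)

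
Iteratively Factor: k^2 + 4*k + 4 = (k + 2)*(k + 2)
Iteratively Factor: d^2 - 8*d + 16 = (d - 4)*(d - 4)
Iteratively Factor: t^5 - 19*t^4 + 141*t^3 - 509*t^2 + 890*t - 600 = (t - 3)*(t^4 - 16*t^3 + 93*t^2 - 230*t + 200) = (t - 4)*(t - 3)*(t^3 - 12*t^2 + 45*t - 50) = (t - 5)*(t - 4)*(t - 3)*(t^2 - 7*t + 10) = (t - 5)*(t - 4)*(t - 3)*(t - 2)*(t - 5)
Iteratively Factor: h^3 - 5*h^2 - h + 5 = (h - 1)*(h^2 - 4*h - 5) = (h - 1)*(h + 1)*(h - 5)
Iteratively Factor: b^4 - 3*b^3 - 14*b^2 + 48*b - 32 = (b - 1)*(b^3 - 2*b^2 - 16*b + 32) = (b - 4)*(b - 1)*(b^2 + 2*b - 8) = (b - 4)*(b - 1)*(b + 4)*(b - 2)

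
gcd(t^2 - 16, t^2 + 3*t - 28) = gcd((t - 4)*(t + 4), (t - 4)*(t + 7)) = t - 4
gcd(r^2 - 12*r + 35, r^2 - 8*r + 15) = r - 5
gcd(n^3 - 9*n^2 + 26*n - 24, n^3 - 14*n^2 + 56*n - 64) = n^2 - 6*n + 8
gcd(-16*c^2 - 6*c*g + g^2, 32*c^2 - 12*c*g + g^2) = 8*c - g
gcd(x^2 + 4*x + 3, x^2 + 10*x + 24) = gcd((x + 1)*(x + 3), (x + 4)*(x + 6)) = 1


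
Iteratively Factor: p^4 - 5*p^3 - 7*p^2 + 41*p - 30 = (p - 2)*(p^3 - 3*p^2 - 13*p + 15) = (p - 5)*(p - 2)*(p^2 + 2*p - 3) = (p - 5)*(p - 2)*(p - 1)*(p + 3)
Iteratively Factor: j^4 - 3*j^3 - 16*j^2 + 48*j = (j)*(j^3 - 3*j^2 - 16*j + 48) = j*(j - 3)*(j^2 - 16) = j*(j - 4)*(j - 3)*(j + 4)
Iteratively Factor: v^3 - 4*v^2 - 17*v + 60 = (v - 3)*(v^2 - v - 20) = (v - 5)*(v - 3)*(v + 4)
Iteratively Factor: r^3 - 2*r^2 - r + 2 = (r - 1)*(r^2 - r - 2) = (r - 1)*(r + 1)*(r - 2)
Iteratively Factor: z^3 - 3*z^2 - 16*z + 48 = (z + 4)*(z^2 - 7*z + 12) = (z - 3)*(z + 4)*(z - 4)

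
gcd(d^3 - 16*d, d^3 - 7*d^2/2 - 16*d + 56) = d^2 - 16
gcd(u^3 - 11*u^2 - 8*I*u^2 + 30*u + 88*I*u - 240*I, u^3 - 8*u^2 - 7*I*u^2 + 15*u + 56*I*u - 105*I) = u - 5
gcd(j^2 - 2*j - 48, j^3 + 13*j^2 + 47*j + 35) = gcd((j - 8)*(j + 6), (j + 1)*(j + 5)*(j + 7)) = 1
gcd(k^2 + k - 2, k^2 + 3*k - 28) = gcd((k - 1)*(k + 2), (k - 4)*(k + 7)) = 1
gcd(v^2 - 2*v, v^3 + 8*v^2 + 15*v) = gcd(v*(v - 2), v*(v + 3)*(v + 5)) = v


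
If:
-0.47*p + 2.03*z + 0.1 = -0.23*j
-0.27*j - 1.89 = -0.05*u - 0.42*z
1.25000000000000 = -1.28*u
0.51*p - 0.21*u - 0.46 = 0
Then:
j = -6.02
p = 0.50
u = -0.98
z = 0.75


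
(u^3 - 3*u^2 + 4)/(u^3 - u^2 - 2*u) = (u - 2)/u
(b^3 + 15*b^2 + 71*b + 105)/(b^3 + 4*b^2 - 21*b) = (b^2 + 8*b + 15)/(b*(b - 3))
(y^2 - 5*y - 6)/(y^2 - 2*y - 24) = (y + 1)/(y + 4)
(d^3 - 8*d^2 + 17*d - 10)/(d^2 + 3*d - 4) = (d^2 - 7*d + 10)/(d + 4)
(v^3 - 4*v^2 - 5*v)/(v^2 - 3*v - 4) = v*(v - 5)/(v - 4)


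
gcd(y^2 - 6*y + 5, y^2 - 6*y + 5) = y^2 - 6*y + 5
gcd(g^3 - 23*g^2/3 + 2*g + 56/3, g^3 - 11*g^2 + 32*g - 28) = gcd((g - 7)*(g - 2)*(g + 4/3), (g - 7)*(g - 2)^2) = g^2 - 9*g + 14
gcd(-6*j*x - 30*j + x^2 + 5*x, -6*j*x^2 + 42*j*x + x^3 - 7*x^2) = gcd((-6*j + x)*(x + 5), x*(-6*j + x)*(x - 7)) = -6*j + x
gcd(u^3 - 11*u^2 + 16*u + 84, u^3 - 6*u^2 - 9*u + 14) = u^2 - 5*u - 14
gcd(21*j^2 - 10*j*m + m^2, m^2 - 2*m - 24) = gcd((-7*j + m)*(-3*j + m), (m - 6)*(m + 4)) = 1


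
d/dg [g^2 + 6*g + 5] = 2*g + 6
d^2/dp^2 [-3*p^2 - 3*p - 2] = -6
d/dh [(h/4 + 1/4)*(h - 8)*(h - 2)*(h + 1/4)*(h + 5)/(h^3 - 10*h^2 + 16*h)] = h/2 + 25/16 - 5/(16*h^2)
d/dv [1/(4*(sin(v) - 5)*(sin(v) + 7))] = -(sin(v) + 1)*cos(v)/(2*(sin(v) - 5)^2*(sin(v) + 7)^2)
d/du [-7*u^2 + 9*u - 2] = 9 - 14*u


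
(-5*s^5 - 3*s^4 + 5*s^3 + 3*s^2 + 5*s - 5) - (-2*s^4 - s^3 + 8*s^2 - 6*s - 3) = -5*s^5 - s^4 + 6*s^3 - 5*s^2 + 11*s - 2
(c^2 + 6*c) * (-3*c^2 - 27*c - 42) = -3*c^4 - 45*c^3 - 204*c^2 - 252*c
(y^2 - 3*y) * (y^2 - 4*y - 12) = y^4 - 7*y^3 + 36*y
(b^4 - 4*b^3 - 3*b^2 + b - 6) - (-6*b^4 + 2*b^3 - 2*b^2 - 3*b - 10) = 7*b^4 - 6*b^3 - b^2 + 4*b + 4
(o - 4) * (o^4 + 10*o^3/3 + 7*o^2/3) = o^5 - 2*o^4/3 - 11*o^3 - 28*o^2/3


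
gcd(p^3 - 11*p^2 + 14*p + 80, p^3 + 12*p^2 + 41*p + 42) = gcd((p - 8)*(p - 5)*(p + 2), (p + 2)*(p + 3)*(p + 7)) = p + 2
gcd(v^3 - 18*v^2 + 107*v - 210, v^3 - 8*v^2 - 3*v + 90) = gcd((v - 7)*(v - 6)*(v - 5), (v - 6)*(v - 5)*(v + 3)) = v^2 - 11*v + 30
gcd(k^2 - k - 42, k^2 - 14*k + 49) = k - 7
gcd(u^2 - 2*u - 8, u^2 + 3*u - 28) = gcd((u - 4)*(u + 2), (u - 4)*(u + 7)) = u - 4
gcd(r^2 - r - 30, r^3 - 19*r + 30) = r + 5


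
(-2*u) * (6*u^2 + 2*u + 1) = -12*u^3 - 4*u^2 - 2*u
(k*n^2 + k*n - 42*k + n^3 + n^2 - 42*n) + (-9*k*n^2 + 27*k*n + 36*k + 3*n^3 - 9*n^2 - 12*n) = -8*k*n^2 + 28*k*n - 6*k + 4*n^3 - 8*n^2 - 54*n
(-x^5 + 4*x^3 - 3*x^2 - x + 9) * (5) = -5*x^5 + 20*x^3 - 15*x^2 - 5*x + 45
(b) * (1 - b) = -b^2 + b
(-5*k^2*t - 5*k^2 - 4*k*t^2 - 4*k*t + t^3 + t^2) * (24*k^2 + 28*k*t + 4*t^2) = -120*k^4*t - 120*k^4 - 236*k^3*t^2 - 236*k^3*t - 108*k^2*t^3 - 108*k^2*t^2 + 12*k*t^4 + 12*k*t^3 + 4*t^5 + 4*t^4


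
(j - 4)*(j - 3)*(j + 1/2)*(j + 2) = j^4 - 9*j^3/2 - 9*j^2/2 + 23*j + 12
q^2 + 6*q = q*(q + 6)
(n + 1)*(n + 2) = n^2 + 3*n + 2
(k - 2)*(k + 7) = k^2 + 5*k - 14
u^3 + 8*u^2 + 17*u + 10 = (u + 1)*(u + 2)*(u + 5)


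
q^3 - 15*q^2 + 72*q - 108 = (q - 6)^2*(q - 3)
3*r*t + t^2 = t*(3*r + t)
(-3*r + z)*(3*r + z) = -9*r^2 + z^2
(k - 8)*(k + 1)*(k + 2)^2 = k^4 - 3*k^3 - 32*k^2 - 60*k - 32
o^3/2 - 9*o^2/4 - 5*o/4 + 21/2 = (o/2 + 1)*(o - 7/2)*(o - 3)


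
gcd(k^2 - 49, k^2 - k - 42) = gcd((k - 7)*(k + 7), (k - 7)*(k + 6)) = k - 7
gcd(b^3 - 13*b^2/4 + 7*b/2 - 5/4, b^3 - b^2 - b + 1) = b^2 - 2*b + 1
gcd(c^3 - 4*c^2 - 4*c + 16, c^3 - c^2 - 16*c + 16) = c - 4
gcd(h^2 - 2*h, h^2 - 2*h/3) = h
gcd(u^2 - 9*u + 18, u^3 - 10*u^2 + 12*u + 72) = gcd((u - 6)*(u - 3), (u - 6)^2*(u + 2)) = u - 6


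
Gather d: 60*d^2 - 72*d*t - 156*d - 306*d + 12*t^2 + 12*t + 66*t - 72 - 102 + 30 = 60*d^2 + d*(-72*t - 462) + 12*t^2 + 78*t - 144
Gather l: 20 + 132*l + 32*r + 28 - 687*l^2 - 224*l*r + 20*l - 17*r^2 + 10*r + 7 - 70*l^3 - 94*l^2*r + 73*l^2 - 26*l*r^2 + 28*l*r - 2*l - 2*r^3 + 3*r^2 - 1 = -70*l^3 + l^2*(-94*r - 614) + l*(-26*r^2 - 196*r + 150) - 2*r^3 - 14*r^2 + 42*r + 54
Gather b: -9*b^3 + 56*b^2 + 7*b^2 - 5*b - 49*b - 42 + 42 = -9*b^3 + 63*b^2 - 54*b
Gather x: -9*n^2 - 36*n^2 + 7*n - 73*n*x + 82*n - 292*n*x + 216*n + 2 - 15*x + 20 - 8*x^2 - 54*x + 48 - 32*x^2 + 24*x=-45*n^2 + 305*n - 40*x^2 + x*(-365*n - 45) + 70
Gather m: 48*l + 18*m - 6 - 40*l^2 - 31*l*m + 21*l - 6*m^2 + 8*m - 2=-40*l^2 + 69*l - 6*m^2 + m*(26 - 31*l) - 8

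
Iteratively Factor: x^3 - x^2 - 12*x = (x - 4)*(x^2 + 3*x) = x*(x - 4)*(x + 3)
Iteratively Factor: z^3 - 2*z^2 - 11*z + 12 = (z - 1)*(z^2 - z - 12) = (z - 1)*(z + 3)*(z - 4)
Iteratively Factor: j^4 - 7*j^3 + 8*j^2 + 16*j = (j + 1)*(j^3 - 8*j^2 + 16*j) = (j - 4)*(j + 1)*(j^2 - 4*j) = j*(j - 4)*(j + 1)*(j - 4)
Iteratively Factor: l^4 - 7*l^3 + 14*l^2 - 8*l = (l)*(l^3 - 7*l^2 + 14*l - 8) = l*(l - 2)*(l^2 - 5*l + 4) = l*(l - 4)*(l - 2)*(l - 1)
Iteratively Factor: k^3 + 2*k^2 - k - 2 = (k - 1)*(k^2 + 3*k + 2) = (k - 1)*(k + 1)*(k + 2)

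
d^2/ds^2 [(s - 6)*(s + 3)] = 2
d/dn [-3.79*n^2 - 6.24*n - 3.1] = -7.58*n - 6.24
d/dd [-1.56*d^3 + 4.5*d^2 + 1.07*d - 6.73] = -4.68*d^2 + 9.0*d + 1.07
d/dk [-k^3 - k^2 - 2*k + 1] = -3*k^2 - 2*k - 2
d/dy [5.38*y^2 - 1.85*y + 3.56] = 10.76*y - 1.85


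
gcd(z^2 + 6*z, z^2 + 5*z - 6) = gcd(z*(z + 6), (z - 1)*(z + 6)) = z + 6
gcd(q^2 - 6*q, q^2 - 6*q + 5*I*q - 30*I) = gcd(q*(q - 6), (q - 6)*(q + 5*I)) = q - 6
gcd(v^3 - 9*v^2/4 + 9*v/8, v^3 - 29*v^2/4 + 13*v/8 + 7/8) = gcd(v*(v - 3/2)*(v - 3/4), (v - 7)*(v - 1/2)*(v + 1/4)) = 1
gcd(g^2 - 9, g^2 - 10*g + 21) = g - 3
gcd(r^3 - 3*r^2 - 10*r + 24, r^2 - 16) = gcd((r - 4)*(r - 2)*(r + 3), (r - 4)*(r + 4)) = r - 4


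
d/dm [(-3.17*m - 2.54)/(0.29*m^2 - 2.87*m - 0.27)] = (0.9193*m^2 + 1.4732*m - 6.4339)/(0.0841*m^4 - 1.6646*m^3 + 8.0803*m^2 + 1.5498*m + 0.0729)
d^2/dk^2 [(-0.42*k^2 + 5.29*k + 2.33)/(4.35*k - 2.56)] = (200.492706 - 2.8421709430404e-14*k)/(82.312875*k^3 - 145.3248*k^2 + 85.52448*k - 16.777216)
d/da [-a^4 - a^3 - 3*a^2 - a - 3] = -4*a^3 - 3*a^2 - 6*a - 1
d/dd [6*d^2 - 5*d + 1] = 12*d - 5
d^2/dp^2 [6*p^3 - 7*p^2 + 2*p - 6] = 36*p - 14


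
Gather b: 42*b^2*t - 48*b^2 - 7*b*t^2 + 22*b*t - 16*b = b^2*(42*t - 48) + b*(-7*t^2 + 22*t - 16)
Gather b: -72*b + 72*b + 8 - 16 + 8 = 0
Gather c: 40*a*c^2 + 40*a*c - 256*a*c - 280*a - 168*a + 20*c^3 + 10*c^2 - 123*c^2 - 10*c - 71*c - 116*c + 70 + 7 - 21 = -448*a + 20*c^3 + c^2*(40*a - 113) + c*(-216*a - 197) + 56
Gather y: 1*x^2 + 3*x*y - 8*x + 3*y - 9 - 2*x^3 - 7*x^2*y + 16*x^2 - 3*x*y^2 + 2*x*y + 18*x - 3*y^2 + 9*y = -2*x^3 + 17*x^2 + 10*x + y^2*(-3*x - 3) + y*(-7*x^2 + 5*x + 12) - 9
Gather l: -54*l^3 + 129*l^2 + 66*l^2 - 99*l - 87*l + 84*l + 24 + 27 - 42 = -54*l^3 + 195*l^2 - 102*l + 9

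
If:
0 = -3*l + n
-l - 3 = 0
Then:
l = -3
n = -9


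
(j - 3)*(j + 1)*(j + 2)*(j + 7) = j^4 + 7*j^3 - 7*j^2 - 55*j - 42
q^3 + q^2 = q^2*(q + 1)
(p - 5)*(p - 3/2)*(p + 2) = p^3 - 9*p^2/2 - 11*p/2 + 15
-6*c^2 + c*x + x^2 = (-2*c + x)*(3*c + x)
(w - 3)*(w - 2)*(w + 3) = w^3 - 2*w^2 - 9*w + 18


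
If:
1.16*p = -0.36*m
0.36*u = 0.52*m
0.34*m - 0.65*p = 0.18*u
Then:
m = 0.00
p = 0.00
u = 0.00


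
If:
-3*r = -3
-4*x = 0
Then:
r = 1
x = 0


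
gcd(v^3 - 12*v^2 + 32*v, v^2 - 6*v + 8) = v - 4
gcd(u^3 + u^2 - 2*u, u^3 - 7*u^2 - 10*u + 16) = u^2 + u - 2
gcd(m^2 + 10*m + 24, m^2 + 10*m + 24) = m^2 + 10*m + 24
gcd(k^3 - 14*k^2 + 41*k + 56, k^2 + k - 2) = 1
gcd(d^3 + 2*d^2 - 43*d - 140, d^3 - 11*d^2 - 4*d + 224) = d^2 - 3*d - 28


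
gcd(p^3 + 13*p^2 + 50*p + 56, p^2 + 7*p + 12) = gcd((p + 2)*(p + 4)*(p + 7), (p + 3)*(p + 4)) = p + 4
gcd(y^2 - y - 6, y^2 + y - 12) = y - 3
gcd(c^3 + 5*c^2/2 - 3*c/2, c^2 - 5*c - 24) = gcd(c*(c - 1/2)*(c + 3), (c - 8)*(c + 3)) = c + 3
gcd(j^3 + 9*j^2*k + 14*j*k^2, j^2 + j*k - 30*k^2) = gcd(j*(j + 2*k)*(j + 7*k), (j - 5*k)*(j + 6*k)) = 1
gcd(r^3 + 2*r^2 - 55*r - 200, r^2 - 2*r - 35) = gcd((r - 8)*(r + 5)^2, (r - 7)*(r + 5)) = r + 5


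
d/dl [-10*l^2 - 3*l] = -20*l - 3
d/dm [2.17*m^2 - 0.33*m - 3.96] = 4.34*m - 0.33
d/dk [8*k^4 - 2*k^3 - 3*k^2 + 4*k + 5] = 32*k^3 - 6*k^2 - 6*k + 4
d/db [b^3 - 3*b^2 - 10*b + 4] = 3*b^2 - 6*b - 10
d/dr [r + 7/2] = 1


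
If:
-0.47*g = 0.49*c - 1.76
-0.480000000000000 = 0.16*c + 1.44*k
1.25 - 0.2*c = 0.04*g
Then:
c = 6.95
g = -3.50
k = -1.11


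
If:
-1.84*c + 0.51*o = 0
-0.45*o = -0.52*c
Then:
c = 0.00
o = 0.00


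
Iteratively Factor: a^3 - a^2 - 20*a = (a + 4)*(a^2 - 5*a) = (a - 5)*(a + 4)*(a)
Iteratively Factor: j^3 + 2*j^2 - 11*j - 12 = (j + 1)*(j^2 + j - 12) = (j - 3)*(j + 1)*(j + 4)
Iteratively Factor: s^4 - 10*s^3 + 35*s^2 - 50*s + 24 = (s - 2)*(s^3 - 8*s^2 + 19*s - 12) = (s - 4)*(s - 2)*(s^2 - 4*s + 3) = (s - 4)*(s - 2)*(s - 1)*(s - 3)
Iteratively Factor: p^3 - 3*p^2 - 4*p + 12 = (p - 2)*(p^2 - p - 6) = (p - 3)*(p - 2)*(p + 2)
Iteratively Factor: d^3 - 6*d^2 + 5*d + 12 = (d - 3)*(d^2 - 3*d - 4) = (d - 3)*(d + 1)*(d - 4)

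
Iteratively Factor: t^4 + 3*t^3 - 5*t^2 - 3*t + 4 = (t + 1)*(t^3 + 2*t^2 - 7*t + 4) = (t - 1)*(t + 1)*(t^2 + 3*t - 4) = (t - 1)*(t + 1)*(t + 4)*(t - 1)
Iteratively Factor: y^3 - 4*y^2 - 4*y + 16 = (y + 2)*(y^2 - 6*y + 8) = (y - 4)*(y + 2)*(y - 2)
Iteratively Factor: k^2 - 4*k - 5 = (k - 5)*(k + 1)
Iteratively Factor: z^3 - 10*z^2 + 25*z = (z - 5)*(z^2 - 5*z) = (z - 5)^2*(z)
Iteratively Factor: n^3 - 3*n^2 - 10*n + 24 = (n + 3)*(n^2 - 6*n + 8) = (n - 4)*(n + 3)*(n - 2)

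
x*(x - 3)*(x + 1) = x^3 - 2*x^2 - 3*x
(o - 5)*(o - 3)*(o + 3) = o^3 - 5*o^2 - 9*o + 45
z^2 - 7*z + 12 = (z - 4)*(z - 3)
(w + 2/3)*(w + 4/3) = w^2 + 2*w + 8/9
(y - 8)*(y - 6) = y^2 - 14*y + 48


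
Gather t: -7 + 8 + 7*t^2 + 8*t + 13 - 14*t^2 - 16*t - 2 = -7*t^2 - 8*t + 12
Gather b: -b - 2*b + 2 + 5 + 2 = 9 - 3*b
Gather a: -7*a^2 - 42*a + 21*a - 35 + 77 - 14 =-7*a^2 - 21*a + 28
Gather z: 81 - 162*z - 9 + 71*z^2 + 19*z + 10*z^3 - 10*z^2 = 10*z^3 + 61*z^2 - 143*z + 72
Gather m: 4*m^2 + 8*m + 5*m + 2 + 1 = 4*m^2 + 13*m + 3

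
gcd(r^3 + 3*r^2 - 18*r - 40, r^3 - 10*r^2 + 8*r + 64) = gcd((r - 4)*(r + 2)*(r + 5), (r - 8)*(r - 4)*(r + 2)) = r^2 - 2*r - 8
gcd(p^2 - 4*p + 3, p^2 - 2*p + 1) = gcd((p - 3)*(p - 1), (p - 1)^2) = p - 1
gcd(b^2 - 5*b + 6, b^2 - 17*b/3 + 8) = b - 3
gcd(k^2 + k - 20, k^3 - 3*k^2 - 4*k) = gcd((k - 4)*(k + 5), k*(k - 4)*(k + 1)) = k - 4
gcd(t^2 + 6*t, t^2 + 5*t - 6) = t + 6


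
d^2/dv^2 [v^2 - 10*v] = 2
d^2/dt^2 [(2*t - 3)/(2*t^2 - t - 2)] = 2*(4*(2 - 3*t)*(-2*t^2 + t + 2) - (2*t - 3)*(4*t - 1)^2)/(-2*t^2 + t + 2)^3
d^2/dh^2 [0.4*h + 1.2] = 0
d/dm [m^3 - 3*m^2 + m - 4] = 3*m^2 - 6*m + 1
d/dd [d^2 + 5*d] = 2*d + 5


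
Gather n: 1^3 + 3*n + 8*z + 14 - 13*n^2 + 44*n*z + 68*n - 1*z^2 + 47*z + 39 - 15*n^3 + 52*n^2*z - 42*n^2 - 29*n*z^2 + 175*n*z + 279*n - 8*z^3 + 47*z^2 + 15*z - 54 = -15*n^3 + n^2*(52*z - 55) + n*(-29*z^2 + 219*z + 350) - 8*z^3 + 46*z^2 + 70*z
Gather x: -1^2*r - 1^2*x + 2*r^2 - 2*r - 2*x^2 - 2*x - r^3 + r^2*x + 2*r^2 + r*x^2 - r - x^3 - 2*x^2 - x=-r^3 + 4*r^2 - 4*r - x^3 + x^2*(r - 4) + x*(r^2 - 4)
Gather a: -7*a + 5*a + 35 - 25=10 - 2*a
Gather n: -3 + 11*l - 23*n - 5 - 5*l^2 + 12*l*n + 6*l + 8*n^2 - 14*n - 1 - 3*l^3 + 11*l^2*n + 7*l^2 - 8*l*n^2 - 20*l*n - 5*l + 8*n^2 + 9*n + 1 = -3*l^3 + 2*l^2 + 12*l + n^2*(16 - 8*l) + n*(11*l^2 - 8*l - 28) - 8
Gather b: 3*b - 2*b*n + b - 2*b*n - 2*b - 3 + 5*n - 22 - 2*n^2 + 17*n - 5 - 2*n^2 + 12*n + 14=b*(2 - 4*n) - 4*n^2 + 34*n - 16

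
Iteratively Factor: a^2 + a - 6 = (a - 2)*(a + 3)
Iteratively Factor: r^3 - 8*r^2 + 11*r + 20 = (r - 4)*(r^2 - 4*r - 5) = (r - 5)*(r - 4)*(r + 1)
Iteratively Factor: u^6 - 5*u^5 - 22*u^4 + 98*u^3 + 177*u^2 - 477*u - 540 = (u - 4)*(u^5 - u^4 - 26*u^3 - 6*u^2 + 153*u + 135) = (u - 5)*(u - 4)*(u^4 + 4*u^3 - 6*u^2 - 36*u - 27) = (u - 5)*(u - 4)*(u - 3)*(u^3 + 7*u^2 + 15*u + 9) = (u - 5)*(u - 4)*(u - 3)*(u + 3)*(u^2 + 4*u + 3) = (u - 5)*(u - 4)*(u - 3)*(u + 3)^2*(u + 1)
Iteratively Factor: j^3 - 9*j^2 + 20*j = (j)*(j^2 - 9*j + 20) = j*(j - 5)*(j - 4)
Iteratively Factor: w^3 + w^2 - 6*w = (w - 2)*(w^2 + 3*w) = w*(w - 2)*(w + 3)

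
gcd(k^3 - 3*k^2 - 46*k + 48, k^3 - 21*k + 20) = k - 1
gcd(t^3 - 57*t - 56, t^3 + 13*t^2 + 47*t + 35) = t^2 + 8*t + 7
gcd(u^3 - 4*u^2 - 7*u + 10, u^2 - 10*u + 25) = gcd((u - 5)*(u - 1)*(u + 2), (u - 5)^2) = u - 5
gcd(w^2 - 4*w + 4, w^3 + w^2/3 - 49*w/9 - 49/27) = 1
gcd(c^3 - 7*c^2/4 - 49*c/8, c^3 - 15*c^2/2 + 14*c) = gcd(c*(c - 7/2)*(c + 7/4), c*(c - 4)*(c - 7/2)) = c^2 - 7*c/2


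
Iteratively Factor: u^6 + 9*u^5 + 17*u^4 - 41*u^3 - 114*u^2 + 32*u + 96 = (u + 4)*(u^5 + 5*u^4 - 3*u^3 - 29*u^2 + 2*u + 24) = (u - 1)*(u + 4)*(u^4 + 6*u^3 + 3*u^2 - 26*u - 24) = (u - 1)*(u + 1)*(u + 4)*(u^3 + 5*u^2 - 2*u - 24) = (u - 1)*(u + 1)*(u + 4)^2*(u^2 + u - 6) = (u - 1)*(u + 1)*(u + 3)*(u + 4)^2*(u - 2)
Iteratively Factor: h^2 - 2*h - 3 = (h - 3)*(h + 1)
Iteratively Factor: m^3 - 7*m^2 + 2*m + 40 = (m - 5)*(m^2 - 2*m - 8) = (m - 5)*(m + 2)*(m - 4)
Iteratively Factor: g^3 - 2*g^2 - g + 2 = (g - 1)*(g^2 - g - 2) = (g - 1)*(g + 1)*(g - 2)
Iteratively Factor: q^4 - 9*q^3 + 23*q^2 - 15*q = (q)*(q^3 - 9*q^2 + 23*q - 15) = q*(q - 1)*(q^2 - 8*q + 15) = q*(q - 3)*(q - 1)*(q - 5)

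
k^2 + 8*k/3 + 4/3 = (k + 2/3)*(k + 2)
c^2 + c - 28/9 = (c - 4/3)*(c + 7/3)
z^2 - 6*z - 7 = (z - 7)*(z + 1)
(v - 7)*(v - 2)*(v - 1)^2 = v^4 - 11*v^3 + 33*v^2 - 37*v + 14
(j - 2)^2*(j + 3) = j^3 - j^2 - 8*j + 12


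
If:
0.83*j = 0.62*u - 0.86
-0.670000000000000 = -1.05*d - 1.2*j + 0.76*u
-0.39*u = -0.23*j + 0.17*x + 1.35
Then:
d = 0.101201651284478*x + 2.76778943493466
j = -0.581998895637769*x - 6.47377139701822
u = -0.779127553837659*x - 7.27940364439536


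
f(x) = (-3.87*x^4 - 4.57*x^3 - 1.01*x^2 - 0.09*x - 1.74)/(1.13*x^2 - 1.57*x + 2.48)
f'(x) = (1.57 - 2.26*x)*(-3.87*x^4 - 4.57*x^3 - 1.01*x^2 - 0.09*x - 1.74)/(1.13*x^2 - 1.57*x + 2.48)^2 + (-15.48*x^3 - 13.71*x^2 - 2.02*x - 0.09)/(1.13*x^2 - 1.57*x + 2.48) = (-8.7462*x^5 + 13.0636*x^4 - 24.0406*x^3 - 32.3134*x^2 - 1.0772*x - 2.955)/(1.2769*x^4 - 3.5482*x^3 + 8.0697*x^2 - 7.7872*x + 6.1504)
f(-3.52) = -18.57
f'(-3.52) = 15.24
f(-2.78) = -9.13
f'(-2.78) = 10.30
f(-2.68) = -8.13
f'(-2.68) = 9.64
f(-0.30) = -0.56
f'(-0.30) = -0.51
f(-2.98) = -11.32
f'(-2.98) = 11.62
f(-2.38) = -5.53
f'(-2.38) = 7.71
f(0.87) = -3.97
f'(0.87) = -10.59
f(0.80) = -3.28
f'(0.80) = -9.05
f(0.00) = -0.70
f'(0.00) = -0.48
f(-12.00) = -393.92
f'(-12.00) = 73.34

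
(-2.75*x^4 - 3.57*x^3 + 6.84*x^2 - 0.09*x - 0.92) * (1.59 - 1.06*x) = 2.915*x^5 - 0.5883*x^4 - 12.9267*x^3 + 10.971*x^2 + 0.8321*x - 1.4628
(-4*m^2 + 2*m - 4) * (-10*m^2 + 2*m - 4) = 40*m^4 - 28*m^3 + 60*m^2 - 16*m + 16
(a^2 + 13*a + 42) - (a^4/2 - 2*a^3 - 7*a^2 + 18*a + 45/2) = -a^4/2 + 2*a^3 + 8*a^2 - 5*a + 39/2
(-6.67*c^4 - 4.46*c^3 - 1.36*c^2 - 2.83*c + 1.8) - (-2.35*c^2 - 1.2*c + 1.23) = -6.67*c^4 - 4.46*c^3 + 0.99*c^2 - 1.63*c + 0.57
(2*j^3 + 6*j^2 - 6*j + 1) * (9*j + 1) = 18*j^4 + 56*j^3 - 48*j^2 + 3*j + 1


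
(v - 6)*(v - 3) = v^2 - 9*v + 18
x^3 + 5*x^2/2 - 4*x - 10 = (x - 2)*(x + 2)*(x + 5/2)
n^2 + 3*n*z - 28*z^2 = (n - 4*z)*(n + 7*z)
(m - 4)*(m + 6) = m^2 + 2*m - 24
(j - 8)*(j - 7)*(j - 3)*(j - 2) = j^4 - 20*j^3 + 137*j^2 - 370*j + 336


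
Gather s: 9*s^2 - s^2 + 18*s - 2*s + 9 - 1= 8*s^2 + 16*s + 8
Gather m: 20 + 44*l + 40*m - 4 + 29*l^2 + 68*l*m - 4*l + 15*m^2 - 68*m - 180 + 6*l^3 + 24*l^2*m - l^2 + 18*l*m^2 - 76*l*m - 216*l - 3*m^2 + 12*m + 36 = 6*l^3 + 28*l^2 - 176*l + m^2*(18*l + 12) + m*(24*l^2 - 8*l - 16) - 128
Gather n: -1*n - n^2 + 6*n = -n^2 + 5*n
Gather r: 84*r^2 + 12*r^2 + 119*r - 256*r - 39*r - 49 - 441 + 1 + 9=96*r^2 - 176*r - 480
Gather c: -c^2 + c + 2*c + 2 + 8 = -c^2 + 3*c + 10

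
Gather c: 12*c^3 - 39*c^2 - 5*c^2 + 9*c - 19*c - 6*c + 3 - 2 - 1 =12*c^3 - 44*c^2 - 16*c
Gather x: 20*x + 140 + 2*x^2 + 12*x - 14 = 2*x^2 + 32*x + 126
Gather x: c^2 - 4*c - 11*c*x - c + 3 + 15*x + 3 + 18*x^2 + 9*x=c^2 - 5*c + 18*x^2 + x*(24 - 11*c) + 6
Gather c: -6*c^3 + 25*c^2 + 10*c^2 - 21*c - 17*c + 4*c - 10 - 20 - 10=-6*c^3 + 35*c^2 - 34*c - 40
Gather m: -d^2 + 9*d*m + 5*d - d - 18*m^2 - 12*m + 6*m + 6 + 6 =-d^2 + 4*d - 18*m^2 + m*(9*d - 6) + 12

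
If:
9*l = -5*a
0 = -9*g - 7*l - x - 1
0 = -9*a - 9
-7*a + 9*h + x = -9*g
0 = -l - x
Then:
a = -1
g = -13/27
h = -19/81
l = 5/9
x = -5/9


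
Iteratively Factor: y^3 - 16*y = (y + 4)*(y^2 - 4*y) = y*(y + 4)*(y - 4)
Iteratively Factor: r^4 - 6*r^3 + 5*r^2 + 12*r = (r - 4)*(r^3 - 2*r^2 - 3*r) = (r - 4)*(r + 1)*(r^2 - 3*r) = r*(r - 4)*(r + 1)*(r - 3)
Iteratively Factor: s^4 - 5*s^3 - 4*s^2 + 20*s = (s + 2)*(s^3 - 7*s^2 + 10*s) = (s - 5)*(s + 2)*(s^2 - 2*s) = (s - 5)*(s - 2)*(s + 2)*(s)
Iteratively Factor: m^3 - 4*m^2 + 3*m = (m - 3)*(m^2 - m) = (m - 3)*(m - 1)*(m)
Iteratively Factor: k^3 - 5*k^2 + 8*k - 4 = (k - 1)*(k^2 - 4*k + 4) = (k - 2)*(k - 1)*(k - 2)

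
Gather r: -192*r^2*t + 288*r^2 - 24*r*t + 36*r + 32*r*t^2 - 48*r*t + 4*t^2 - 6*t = r^2*(288 - 192*t) + r*(32*t^2 - 72*t + 36) + 4*t^2 - 6*t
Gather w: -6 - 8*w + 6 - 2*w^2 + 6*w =-2*w^2 - 2*w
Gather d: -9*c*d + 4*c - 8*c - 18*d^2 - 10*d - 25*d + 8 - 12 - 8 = -4*c - 18*d^2 + d*(-9*c - 35) - 12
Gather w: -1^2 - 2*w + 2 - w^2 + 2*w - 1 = -w^2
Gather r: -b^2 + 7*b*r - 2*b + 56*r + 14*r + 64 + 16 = -b^2 - 2*b + r*(7*b + 70) + 80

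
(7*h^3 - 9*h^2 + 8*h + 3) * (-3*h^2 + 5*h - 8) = -21*h^5 + 62*h^4 - 125*h^3 + 103*h^2 - 49*h - 24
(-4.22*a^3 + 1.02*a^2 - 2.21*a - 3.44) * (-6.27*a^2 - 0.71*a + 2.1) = 26.4594*a^5 - 3.3992*a^4 + 4.2705*a^3 + 25.2799*a^2 - 2.1986*a - 7.224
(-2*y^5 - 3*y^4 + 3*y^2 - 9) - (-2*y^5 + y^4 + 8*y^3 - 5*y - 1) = -4*y^4 - 8*y^3 + 3*y^2 + 5*y - 8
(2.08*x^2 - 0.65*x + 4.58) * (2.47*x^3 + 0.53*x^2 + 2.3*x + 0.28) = 5.1376*x^5 - 0.5031*x^4 + 15.7521*x^3 + 1.5148*x^2 + 10.352*x + 1.2824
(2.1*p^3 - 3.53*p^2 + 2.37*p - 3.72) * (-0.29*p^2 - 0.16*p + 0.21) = -0.609*p^5 + 0.6877*p^4 + 0.3185*p^3 - 0.0417*p^2 + 1.0929*p - 0.7812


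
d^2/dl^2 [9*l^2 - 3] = 18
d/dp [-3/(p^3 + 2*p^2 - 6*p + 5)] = 3*(3*p^2 + 4*p - 6)/(p^3 + 2*p^2 - 6*p + 5)^2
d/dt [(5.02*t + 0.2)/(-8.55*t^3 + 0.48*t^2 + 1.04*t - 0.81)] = (85.842*t^3 + 2.7204*t^2 - 0.192*t - 4.2742)/(73.1025*t^6 - 8.208*t^5 - 17.5536*t^4 + 14.8494*t^3 + 0.304*t^2 - 1.6848*t + 0.6561)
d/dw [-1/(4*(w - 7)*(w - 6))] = (2*w - 13)/(4*(w - 7)^2*(w - 6)^2)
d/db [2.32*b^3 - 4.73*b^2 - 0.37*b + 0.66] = 6.96*b^2 - 9.46*b - 0.37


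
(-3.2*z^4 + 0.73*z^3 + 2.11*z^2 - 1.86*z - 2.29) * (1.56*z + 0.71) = -4.992*z^5 - 1.1332*z^4 + 3.8099*z^3 - 1.4035*z^2 - 4.893*z - 1.6259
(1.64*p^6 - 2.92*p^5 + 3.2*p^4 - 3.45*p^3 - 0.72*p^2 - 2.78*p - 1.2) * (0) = 0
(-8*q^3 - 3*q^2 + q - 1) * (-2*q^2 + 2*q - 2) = 16*q^5 - 10*q^4 + 8*q^3 + 10*q^2 - 4*q + 2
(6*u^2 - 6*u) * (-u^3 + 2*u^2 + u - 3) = -6*u^5 + 18*u^4 - 6*u^3 - 24*u^2 + 18*u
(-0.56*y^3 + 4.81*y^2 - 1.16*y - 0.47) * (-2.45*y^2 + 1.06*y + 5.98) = 1.372*y^5 - 12.3781*y^4 + 4.5918*y^3 + 28.6857*y^2 - 7.435*y - 2.8106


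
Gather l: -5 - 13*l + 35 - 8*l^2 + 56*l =-8*l^2 + 43*l + 30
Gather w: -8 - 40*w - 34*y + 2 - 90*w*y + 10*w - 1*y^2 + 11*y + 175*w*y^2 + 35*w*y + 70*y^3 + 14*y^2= w*(175*y^2 - 55*y - 30) + 70*y^3 + 13*y^2 - 23*y - 6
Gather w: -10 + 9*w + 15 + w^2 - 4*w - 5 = w^2 + 5*w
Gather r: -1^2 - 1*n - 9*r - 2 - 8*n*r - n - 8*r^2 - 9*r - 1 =-2*n - 8*r^2 + r*(-8*n - 18) - 4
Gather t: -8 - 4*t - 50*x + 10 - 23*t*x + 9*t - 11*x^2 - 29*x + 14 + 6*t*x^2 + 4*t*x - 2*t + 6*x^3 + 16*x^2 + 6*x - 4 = t*(6*x^2 - 19*x + 3) + 6*x^3 + 5*x^2 - 73*x + 12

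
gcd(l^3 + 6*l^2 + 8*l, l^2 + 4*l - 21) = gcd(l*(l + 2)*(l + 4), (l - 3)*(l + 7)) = 1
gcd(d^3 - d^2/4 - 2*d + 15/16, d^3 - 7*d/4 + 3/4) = d^2 + d - 3/4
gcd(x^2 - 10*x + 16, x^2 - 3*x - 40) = x - 8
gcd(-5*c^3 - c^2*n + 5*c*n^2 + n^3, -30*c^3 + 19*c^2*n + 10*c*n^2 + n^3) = 5*c^2 - 4*c*n - n^2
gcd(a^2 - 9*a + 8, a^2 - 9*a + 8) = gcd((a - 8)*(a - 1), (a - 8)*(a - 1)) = a^2 - 9*a + 8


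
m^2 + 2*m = m*(m + 2)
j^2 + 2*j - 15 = (j - 3)*(j + 5)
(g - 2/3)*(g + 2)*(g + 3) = g^3 + 13*g^2/3 + 8*g/3 - 4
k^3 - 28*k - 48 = (k - 6)*(k + 2)*(k + 4)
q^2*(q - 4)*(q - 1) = q^4 - 5*q^3 + 4*q^2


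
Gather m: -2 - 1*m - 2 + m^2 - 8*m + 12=m^2 - 9*m + 8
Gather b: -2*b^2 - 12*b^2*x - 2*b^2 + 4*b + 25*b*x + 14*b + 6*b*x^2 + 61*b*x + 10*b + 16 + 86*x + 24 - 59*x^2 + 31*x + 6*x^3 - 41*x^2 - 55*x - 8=b^2*(-12*x - 4) + b*(6*x^2 + 86*x + 28) + 6*x^3 - 100*x^2 + 62*x + 32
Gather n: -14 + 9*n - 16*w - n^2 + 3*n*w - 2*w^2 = -n^2 + n*(3*w + 9) - 2*w^2 - 16*w - 14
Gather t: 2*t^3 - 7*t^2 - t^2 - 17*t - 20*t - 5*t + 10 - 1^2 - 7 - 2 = 2*t^3 - 8*t^2 - 42*t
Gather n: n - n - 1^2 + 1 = 0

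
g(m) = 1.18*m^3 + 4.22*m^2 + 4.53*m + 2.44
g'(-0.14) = 3.42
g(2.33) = 50.83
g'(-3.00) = 11.07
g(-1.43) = 1.14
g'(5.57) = 161.37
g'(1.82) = 31.62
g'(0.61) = 11.00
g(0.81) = 9.51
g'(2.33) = 43.41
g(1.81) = 31.46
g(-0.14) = 1.89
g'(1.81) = 31.40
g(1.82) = 31.78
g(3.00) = 85.87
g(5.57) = 362.51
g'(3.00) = 61.71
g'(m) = 3.54*m^2 + 8.44*m + 4.53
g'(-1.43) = -0.30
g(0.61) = 7.04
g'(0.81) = 13.69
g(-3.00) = -5.03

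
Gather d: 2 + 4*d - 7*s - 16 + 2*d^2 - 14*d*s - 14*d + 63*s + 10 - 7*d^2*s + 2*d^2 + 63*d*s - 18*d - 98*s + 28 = d^2*(4 - 7*s) + d*(49*s - 28) - 42*s + 24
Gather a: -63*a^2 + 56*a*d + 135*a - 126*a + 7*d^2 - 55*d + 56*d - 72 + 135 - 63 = -63*a^2 + a*(56*d + 9) + 7*d^2 + d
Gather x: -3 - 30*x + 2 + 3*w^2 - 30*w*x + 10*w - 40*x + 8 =3*w^2 + 10*w + x*(-30*w - 70) + 7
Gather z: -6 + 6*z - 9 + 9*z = 15*z - 15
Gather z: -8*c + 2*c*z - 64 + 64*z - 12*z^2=-8*c - 12*z^2 + z*(2*c + 64) - 64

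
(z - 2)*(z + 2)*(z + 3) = z^3 + 3*z^2 - 4*z - 12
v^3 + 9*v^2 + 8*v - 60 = (v - 2)*(v + 5)*(v + 6)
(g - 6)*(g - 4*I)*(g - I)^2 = g^4 - 6*g^3 - 6*I*g^3 - 9*g^2 + 36*I*g^2 + 54*g + 4*I*g - 24*I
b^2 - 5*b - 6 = (b - 6)*(b + 1)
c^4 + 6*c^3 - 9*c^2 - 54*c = c*(c - 3)*(c + 3)*(c + 6)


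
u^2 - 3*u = u*(u - 3)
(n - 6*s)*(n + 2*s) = n^2 - 4*n*s - 12*s^2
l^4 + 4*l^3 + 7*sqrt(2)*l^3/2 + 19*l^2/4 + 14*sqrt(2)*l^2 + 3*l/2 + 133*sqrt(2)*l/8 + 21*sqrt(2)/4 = (l + 3/2)*(l + 7*sqrt(2)/2)*(sqrt(2)*l/2 + sqrt(2))*(sqrt(2)*l + sqrt(2)/2)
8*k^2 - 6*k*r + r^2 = (-4*k + r)*(-2*k + r)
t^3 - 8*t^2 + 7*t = t*(t - 7)*(t - 1)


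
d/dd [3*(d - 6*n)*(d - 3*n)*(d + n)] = 9*d^2 - 48*d*n + 27*n^2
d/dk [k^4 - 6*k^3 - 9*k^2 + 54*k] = 4*k^3 - 18*k^2 - 18*k + 54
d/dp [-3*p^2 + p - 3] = 1 - 6*p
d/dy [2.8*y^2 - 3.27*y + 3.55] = 5.6*y - 3.27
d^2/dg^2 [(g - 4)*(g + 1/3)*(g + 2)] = 6*g - 10/3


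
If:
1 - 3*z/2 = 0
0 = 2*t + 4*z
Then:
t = -4/3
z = 2/3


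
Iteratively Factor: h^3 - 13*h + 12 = (h - 3)*(h^2 + 3*h - 4) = (h - 3)*(h + 4)*(h - 1)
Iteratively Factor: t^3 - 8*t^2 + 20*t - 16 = (t - 4)*(t^2 - 4*t + 4) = (t - 4)*(t - 2)*(t - 2)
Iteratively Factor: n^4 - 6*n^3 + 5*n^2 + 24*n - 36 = (n - 3)*(n^3 - 3*n^2 - 4*n + 12) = (n - 3)*(n + 2)*(n^2 - 5*n + 6) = (n - 3)^2*(n + 2)*(n - 2)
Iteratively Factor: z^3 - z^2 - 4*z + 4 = (z - 1)*(z^2 - 4) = (z - 1)*(z + 2)*(z - 2)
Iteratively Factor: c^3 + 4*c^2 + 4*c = (c + 2)*(c^2 + 2*c) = c*(c + 2)*(c + 2)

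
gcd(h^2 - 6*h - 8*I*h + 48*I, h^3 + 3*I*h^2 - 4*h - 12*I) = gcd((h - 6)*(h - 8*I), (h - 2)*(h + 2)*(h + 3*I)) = 1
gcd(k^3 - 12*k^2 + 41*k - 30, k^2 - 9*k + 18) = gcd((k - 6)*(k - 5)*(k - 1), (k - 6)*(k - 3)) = k - 6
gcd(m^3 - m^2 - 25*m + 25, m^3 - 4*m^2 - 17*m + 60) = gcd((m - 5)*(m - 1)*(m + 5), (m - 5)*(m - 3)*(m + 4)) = m - 5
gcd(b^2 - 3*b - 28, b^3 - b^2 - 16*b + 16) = b + 4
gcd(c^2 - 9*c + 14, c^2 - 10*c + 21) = c - 7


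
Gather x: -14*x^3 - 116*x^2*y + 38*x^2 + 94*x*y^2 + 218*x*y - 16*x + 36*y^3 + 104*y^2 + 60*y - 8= -14*x^3 + x^2*(38 - 116*y) + x*(94*y^2 + 218*y - 16) + 36*y^3 + 104*y^2 + 60*y - 8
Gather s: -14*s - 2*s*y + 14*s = -2*s*y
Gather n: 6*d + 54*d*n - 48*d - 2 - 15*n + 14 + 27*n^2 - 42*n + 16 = -42*d + 27*n^2 + n*(54*d - 57) + 28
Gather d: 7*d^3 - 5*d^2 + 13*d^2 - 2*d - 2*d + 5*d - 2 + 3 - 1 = 7*d^3 + 8*d^2 + d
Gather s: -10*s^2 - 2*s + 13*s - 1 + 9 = -10*s^2 + 11*s + 8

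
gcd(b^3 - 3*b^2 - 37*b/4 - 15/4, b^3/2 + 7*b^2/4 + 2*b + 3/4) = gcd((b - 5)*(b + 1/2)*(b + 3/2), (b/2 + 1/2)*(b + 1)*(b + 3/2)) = b + 3/2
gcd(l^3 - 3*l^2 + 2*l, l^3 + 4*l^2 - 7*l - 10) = l - 2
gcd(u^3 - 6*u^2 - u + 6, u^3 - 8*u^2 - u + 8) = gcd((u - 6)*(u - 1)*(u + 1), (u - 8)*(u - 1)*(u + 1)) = u^2 - 1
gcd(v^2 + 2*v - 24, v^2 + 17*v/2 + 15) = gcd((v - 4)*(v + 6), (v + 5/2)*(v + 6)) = v + 6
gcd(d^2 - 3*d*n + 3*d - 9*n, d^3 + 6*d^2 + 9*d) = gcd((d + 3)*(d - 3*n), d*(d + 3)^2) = d + 3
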